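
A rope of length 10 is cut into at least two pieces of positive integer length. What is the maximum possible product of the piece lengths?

Fill P[k] for k=2..10: at each k try every first piece i and multiply by the better of (k−i) uncut or P[k−i].
P[2] = 1·max(1,0) = 1·1 = 1
P[3] = max(1·2, 2·1) = 2
P[4] = max(1·3, 2·2, 3·1) = 4
P[5] = max(1·4, 2·3, 3·2, 4·1) = 6
P[6] = max(1·6, 2·4, 3·3, 4·2, 5·1) = 9
P[7] = max(1·9, 2·6, 3·4, 4·3, 5·2, 6·1) = 12
P[8] = max(1·12, 2·9, 3·6, …, 6·2, 7·1) = 18
P[9] = max(1·18, 2·12, 3·9, …, 7·2, 8·1) = 27
P[10] = max(1·27, 2·18, 3·12, …, 8·2, 9·1) = 36
One optimal split: 3 + 3 + 2 + 2; product 3·3·2·2 = 36.

36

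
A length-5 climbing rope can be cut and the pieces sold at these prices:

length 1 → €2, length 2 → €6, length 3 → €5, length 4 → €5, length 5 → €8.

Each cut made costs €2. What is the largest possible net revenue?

Consider every possible first cut. v[k] is the best of p[i]+v[k−i] over all sellable i≤k, charging 2 whenever i<k.
v[1] = 2
v[2] = 6
v[3] = 6  (first piece 1, then v[2]=6)
v[4] = 10  (first piece 2, then v[2]=6)
v[5] = 10  (first piece 1, then v[4]=10)
One optimal plan: pieces 2 + 2 + 1 (2 cuts) → €14 − €4 = €10.

10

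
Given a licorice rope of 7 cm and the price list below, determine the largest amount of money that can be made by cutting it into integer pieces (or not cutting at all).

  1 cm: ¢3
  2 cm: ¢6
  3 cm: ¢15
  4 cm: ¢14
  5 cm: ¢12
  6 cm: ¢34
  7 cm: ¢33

Build R[k] bottom-up: R[k] = max over allowed piece i of (p[i] + R[k−i]).
R[1] = 3
R[2] = max(3+3, 6+0) = 6
R[3] = max(3+6, 6+3, 15+0) = 15
R[4] = max(3+15, 6+6, 15+3, 14+0) = 18
R[5] = max(3+18, 6+15, 15+6, 14+3, 12+0) = 21
R[6] = max(3+21, 6+18, 15+15, 14+6, 12+3, 34+0) = 34
R[7] = max(3+34, 6+21, 15+18, …, 34+3, 33+0) = 37
One optimal cutting: 6 + 1 → ¢34 + ¢3 = ¢37.

37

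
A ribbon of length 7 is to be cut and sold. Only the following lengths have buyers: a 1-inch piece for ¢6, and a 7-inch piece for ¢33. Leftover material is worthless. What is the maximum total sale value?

Consider every possible first cut. f[k] is the best of p[i]+f[k−i] over all sellable i≤k.
f[1] = 6
f[2] = 12  (first piece 1, then f[1]=6)
f[3] = 18  (first piece 1, then f[2]=12)
f[4] = 24  (first piece 1, then f[3]=18)
f[5] = 30  (first piece 1, then f[4]=24)
f[6] = 36  (first piece 1, then f[5]=30)
f[7] = max(6+36, 33+0) = 42
One optimal cutting: 1 + 1 + 1 + 1 + 1 + 1 + 1 → ¢42.

42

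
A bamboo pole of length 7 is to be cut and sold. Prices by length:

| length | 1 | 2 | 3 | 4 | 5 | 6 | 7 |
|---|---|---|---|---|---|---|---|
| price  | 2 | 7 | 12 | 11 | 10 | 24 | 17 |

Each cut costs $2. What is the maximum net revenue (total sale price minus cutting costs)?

Consider every possible first cut. v[k] is the best of p[i]+v[k−i] over all sellable i≤k, charging 2 whenever i<k.
v[1] = 2
v[2] = max(2+2-2, 7+0) = 7
v[3] = max(2+7-2, 7+2-2, 12+0) = 12
v[4] = max(2+12-2, 7+7-2, 12+2-2, 11+0) = 12
v[5] = max(2+12-2, 7+12-2, 12+7-2, 11+2-2, 10+0) = 17
v[6] = max(2+17-2, 7+12-2, 12+12-2, 11+7-2, 10+2-2, 24+0) = 24
v[7] = max(2+24-2, 7+17-2, 12+12-2, …, 24+2-2, 17+0) = 24
One optimal plan: pieces 6 + 1 (1 cut) → $26 − $2 = $24.

24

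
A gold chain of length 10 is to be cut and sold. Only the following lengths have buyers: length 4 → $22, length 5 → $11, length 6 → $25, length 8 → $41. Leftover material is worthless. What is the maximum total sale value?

47

Build r[k] bottom-up: r[k] = max over allowed piece i of (p[i] + r[k−i]).
r[1] = 0
r[2] = 0
r[3] = 0
r[4] = 22
r[5] = 22
r[6] = 25
r[7] = 25
r[8] = 44  (first piece 4, then r[4]=22)
r[9] = 44
r[10] = 47  (first piece 4, then r[6]=25)
One optimal cutting: 6 + 4 → $47.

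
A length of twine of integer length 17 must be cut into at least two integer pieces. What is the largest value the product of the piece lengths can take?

Define f[k] = max over 1≤i<k of i · max(k−i, f[k−i]); the inner max lets the remainder stay uncut if that's better.
f[2] = 1·max(1,0) = 1·1 = 1
f[3] = 1·max(2,1) = 1·2 = 2
f[4] = 2·max(2,1) = 2·2 = 4
f[5] = 2·max(3,2) = 2·3 = 6
f[6] = 3·max(3,2) = 3·3 = 9
f[7] = 2·max(5,6) = 2·6 = 12
f[8] = 2·max(6,9) = 2·9 = 18
f[9] = 3·max(6,9) = 3·9 = 27
f[10] = 2·max(8,18) = 2·18 = 36
f[11] = 2·max(9,27) = 2·27 = 54
f[12] = 3·max(9,27) = 3·27 = 81
f[13] = 2·max(11,54) = 2·54 = 108
f[14] = 2·max(12,81) = 2·81 = 162
f[15] = 3·max(12,81) = 3·81 = 243
f[16] = 2·max(14,162) = 2·162 = 324
f[17] = 2·max(15,243) = 2·243 = 486
One optimal split: 3 + 3 + 3 + 3 + 3 + 2; product 3·3·3·3·3·2 = 486.

486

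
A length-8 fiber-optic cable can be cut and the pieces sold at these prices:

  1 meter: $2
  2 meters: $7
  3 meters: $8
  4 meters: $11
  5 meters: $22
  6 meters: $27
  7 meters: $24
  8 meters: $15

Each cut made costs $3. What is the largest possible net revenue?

31

Consider every possible first cut. net[k] is the best of p[i]+net[k−i] over all sellable i≤k, charging 3 whenever i<k.
net[1] = 2
net[2] = max(2+2-3, 7+0) = 7
net[3] = max(2+7-3, 7+2-3, 8+0) = 8
net[4] = max(2+8-3, 7+7-3, 8+2-3, 11+0) = 11
net[5] = max(2+11-3, 7+8-3, 8+7-3, 11+2-3, 22+0) = 22
net[6] = max(2+22-3, 7+11-3, 8+8-3, 11+7-3, 22+2-3, 27+0) = 27
net[7] = max(2+27-3, 7+22-3, 8+11-3, …, 27+2-3, 24+0) = 26
net[8] = max(2+26-3, 7+27-3, 8+22-3, …, 24+2-3, 15+0) = 31
One optimal plan: pieces 6 + 2 (1 cut) → $34 − $3 = $31.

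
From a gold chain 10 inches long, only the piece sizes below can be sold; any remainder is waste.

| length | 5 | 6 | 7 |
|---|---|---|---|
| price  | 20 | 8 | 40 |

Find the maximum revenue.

40

Build f[k] bottom-up: f[k] = max over allowed piece i of (p[i] + f[k−i]).
f[1] = 0
f[2] = 0
f[3] = 0
f[4] = 0
f[5] = 20
f[6] = 20
f[7] = 40
f[8] = 40
f[9] = 40
f[10] = 40
One optimal cutting: pieces 7 with 3 inches of scrap → $40.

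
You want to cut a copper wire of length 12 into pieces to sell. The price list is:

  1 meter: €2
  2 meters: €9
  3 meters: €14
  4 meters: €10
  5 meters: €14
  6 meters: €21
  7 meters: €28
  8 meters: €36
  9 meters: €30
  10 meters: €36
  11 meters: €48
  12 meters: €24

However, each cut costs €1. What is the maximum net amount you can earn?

53

Consider every possible first cut. net[k] is the best of p[i]+net[k−i] over all sellable i≤k, charging 1 whenever i<k.
net[1] = 2
net[2] = 9
net[3] = 14
net[4] = 17  (first piece 2, then net[2]=9)
net[5] = 22  (first piece 2, then net[3]=14)
net[6] = 27  (first piece 3, then net[3]=14)
net[7] = 30  (first piece 2, then net[5]=22)
net[8] = 36
net[9] = 40  (first piece 3, then net[6]=27)
net[10] = 44  (first piece 2, then net[8]=36)
net[11] = 49  (first piece 3, then net[8]=36)
net[12] = 53  (first piece 3, then net[9]=40)
One optimal plan: pieces 3 + 3 + 3 + 3 (3 cuts) → €56 − €3 = €53.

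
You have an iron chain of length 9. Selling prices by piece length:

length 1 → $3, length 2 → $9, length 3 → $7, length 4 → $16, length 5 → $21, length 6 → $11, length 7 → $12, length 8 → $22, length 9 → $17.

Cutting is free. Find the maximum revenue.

39

Let r[k] be the best obtainable value from length k. For each k, try every first piece i and keep the best of price[i] + r[k−i].
r[1] = 3
r[2] = max(3+3, 9+0) = 9
r[3] = max(3+9, 9+3, 7+0) = 12
r[4] = max(3+12, 9+9, 7+3, 16+0) = 18
r[5] = max(3+18, 9+12, 7+9, 16+3, 21+0) = 21
r[6] = max(3+21, 9+18, 7+12, 16+9, 21+3, 11+0) = 27
r[7] = max(3+27, 9+21, 7+18, …, 11+3, 12+0) = 30
r[8] = max(3+30, 9+27, 7+21, …, 12+3, 22+0) = 36
r[9] = max(3+36, 9+30, 7+27, …, 22+3, 17+0) = 39
One optimal cutting: 2 + 2 + 2 + 2 + 1 → $9 + $9 + $9 + $9 + $3 = $39.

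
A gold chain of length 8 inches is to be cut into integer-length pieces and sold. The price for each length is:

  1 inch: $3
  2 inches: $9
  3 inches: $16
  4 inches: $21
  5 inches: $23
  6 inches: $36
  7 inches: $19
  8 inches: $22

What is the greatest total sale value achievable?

Let v[k] be the best obtainable value from length k. For each k, try every first piece i and keep the best of price[i] + v[k−i].
v[1] = 3
v[2] = max(3+3, 9+0) = 9
v[3] = max(3+9, 9+3, 16+0) = 16
v[4] = max(3+16, 9+9, 16+3, 21+0) = 21
v[5] = max(3+21, 9+16, 16+9, 21+3, 23+0) = 25
v[6] = max(3+25, 9+21, 16+16, 21+9, 23+3, 36+0) = 36
v[7] = max(3+36, 9+25, 16+21, …, 36+3, 19+0) = 39
v[8] = max(3+39, 9+36, 16+25, …, 19+3, 22+0) = 45
One optimal cutting: 6 + 2 → $36 + $9 = $45.

45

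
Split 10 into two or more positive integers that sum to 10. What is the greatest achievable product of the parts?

Define m[k] = max over 1≤i<k of i · max(k−i, m[k−i]); the inner max lets the remainder stay uncut if that's better.
m[2] = 1×max(1,0) = 1×1 = 1
m[3] = max(1×2, 2×1) = 2
m[4] = max(1×3, 2×2, 3×1) = 4
m[5] = max(1×4, 2×3, 3×2, 4×1) = 6
m[6] = max(1×6, 2×4, 3×3, 4×2, 5×1) = 9
m[7] = max(1×9, 2×6, 3×4, 4×3, 5×2, 6×1) = 12
m[8] = max(1×12, 2×9, 3×6, …, 6×2, 7×1) = 18
m[9] = max(1×18, 2×12, 3×9, …, 7×2, 8×1) = 27
m[10] = max(1×27, 2×18, 3×12, …, 8×2, 9×1) = 36
One optimal split: 3 + 3 + 2 + 2; product 3×3×2×2 = 36.

36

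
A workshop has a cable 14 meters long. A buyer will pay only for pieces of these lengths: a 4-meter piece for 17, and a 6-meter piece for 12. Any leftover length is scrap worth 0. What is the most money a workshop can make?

Let f[k] be the best obtainable value from length k. For each k, try every first piece i and keep the best of price[i] + f[k−i].
f[1] = 0
f[2] = 0
f[3] = 0
f[4] = 17
f[5] = 17
f[6] = max(17+0, 12+0) = 17
f[7] = max(17+0, 12+0) = 17
f[8] = max(17+17, 12+0) = 34
f[9] = max(17+17, 12+0) = 34
f[10] = max(17+17, 12+17) = 34
f[11] = max(17+17, 12+17) = 34
f[12] = max(17+34, 12+17) = 51
f[13] = max(17+34, 12+17) = 51
f[14] = max(17+34, 12+34) = 51
One optimal cutting: pieces 4 + 4 + 4 with 2 meters of scrap → 51.

51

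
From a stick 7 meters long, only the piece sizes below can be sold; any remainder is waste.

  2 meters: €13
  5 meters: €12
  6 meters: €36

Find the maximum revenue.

Build f[k] bottom-up: f[k] = max over allowed piece i of (p[i] + f[k−i]).
f[1] = 0
f[2] = 13
f[3] = 13
f[4] = 26  (first piece 2, then f[2]=13)
f[5] = 26
f[6] = 39  (first piece 2, then f[4]=26)
f[7] = 39
One optimal cutting: pieces 2 + 2 + 2 with 1 meter of scrap → €39.

39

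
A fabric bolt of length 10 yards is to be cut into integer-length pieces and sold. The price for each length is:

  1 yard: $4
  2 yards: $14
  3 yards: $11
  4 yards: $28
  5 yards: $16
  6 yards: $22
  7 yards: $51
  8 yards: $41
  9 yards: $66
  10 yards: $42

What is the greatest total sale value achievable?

Build v[k] bottom-up: v[k] = max over allowed piece i of (p[i] + v[k−i]).
v[1] = 4
v[2] = 14
v[3] = 18  (first piece 1, then v[2]=14)
v[4] = 28  (first piece 2, then v[2]=14)
v[5] = 32  (first piece 1, then v[4]=28)
v[6] = 42  (first piece 2, then v[4]=28)
v[7] = 51
v[8] = 56  (first piece 2, then v[6]=42)
v[9] = 66
v[10] = 70  (first piece 1, then v[9]=66)
One optimal cutting: 9 + 1 → $66 + $4 = $70.

70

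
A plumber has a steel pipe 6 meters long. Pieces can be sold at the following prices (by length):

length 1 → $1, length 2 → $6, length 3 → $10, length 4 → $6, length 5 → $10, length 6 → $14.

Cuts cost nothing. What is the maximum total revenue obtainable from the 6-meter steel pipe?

Build v[k] bottom-up: v[k] = max over allowed piece i of (p[i] + v[k−i]).
v[1] = 1
v[2] = 6
v[3] = 10
v[4] = 12  (first piece 2, then v[2]=6)
v[5] = 16  (first piece 2, then v[3]=10)
v[6] = 20  (first piece 3, then v[3]=10)
One optimal cutting: 3 + 3 → $10 + $10 = $20.

20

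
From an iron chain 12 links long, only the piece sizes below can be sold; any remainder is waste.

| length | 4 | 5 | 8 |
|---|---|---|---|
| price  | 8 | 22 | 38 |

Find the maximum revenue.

46

Consider every possible first cut. best[k] is the best of p[i]+best[k−i] over all sellable i≤k.
best[1] = 0
best[2] = 0
best[3] = 0
best[4] = 8
best[5] = 22
best[6] = 22
best[7] = 22
best[8] = 38
best[9] = 38
best[10] = 44  (first piece 5, then best[5]=22)
best[11] = 44
best[12] = 46  (first piece 4, then best[8]=38)
One optimal cutting: 8 + 4 → $46.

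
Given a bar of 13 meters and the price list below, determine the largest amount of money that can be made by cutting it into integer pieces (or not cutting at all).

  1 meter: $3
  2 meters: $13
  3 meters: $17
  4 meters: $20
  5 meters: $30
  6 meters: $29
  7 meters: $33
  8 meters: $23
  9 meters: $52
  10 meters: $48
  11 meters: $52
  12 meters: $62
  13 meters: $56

82

Let v[k] be the best obtainable value from length k. For each k, try every first piece i and keep the best of price[i] + v[k−i].
v[1] = 3
v[2] = 13
v[3] = 17
v[4] = 26  (first piece 2, then v[2]=13)
v[5] = 30  (first piece 2, then v[3]=17)
v[6] = 39  (first piece 2, then v[4]=26)
v[7] = 43  (first piece 2, then v[5]=30)
v[8] = 52  (first piece 2, then v[6]=39)
v[9] = 56  (first piece 2, then v[7]=43)
v[10] = 65  (first piece 2, then v[8]=52)
v[11] = 69  (first piece 2, then v[9]=56)
v[12] = 78  (first piece 2, then v[10]=65)
v[13] = 82  (first piece 2, then v[11]=69)
One optimal cutting: 3 + 2 + 2 + 2 + 2 + 2 → $17 + $13 + $13 + $13 + $13 + $13 = $82.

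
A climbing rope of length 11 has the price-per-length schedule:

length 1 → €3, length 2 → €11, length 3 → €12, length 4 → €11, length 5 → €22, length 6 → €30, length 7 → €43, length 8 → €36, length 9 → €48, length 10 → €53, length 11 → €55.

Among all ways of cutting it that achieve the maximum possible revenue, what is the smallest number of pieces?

Consider every possible first cut. r[k] is the best of p[i]+r[k−i] over all sellable i≤k.
r[1] = 3
r[2] = 11
r[3] = 14  (first piece 1, then r[2]=11)
r[4] = 22  (first piece 2, then r[2]=11)
r[5] = 25  (first piece 1, then r[4]=22)
r[6] = 33  (first piece 2, then r[4]=22)
r[7] = 43
r[8] = 46  (first piece 1, then r[7]=43)
r[9] = 54  (first piece 2, then r[7]=43)
r[10] = 57  (first piece 1, then r[9]=54)
r[11] = 65  (first piece 2, then r[9]=54)
Maximum revenue is €65.
Now minimize piece count subject to staying optimal: for each k, pieces[k] = 1 + min over i with p[i]+r[k−i]=r[k] of pieces[k−i].
pieces[8] = 2
pieces[9] = 2
pieces[10] = 3
pieces[11] = 3

3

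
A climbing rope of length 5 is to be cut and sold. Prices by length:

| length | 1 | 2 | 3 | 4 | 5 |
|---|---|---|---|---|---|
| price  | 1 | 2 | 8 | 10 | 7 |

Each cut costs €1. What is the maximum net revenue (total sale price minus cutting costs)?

Let v[k] be the best obtainable value from length k. For each k, try every first piece i and keep the best of price[i] + v[k−i] minus the 1 cut fee when i<k.
v[1] = 1
v[2] = max(1+1-1, 2+0) = 2
v[3] = max(1+2-1, 2+1-1, 8+0) = 8
v[4] = max(1+8-1, 2+2-1, 8+1-1, 10+0) = 10
v[5] = max(1+10-1, 2+8-1, 8+2-1, 10+1-1, 7+0) = 10
One optimal plan: pieces 4 + 1 (1 cut) → €11 − €1 = €10.

10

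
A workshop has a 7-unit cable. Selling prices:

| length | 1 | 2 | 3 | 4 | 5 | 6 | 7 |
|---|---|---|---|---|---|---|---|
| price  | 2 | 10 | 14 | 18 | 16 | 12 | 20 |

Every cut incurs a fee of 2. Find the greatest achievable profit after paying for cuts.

30

Build r[k] bottom-up: r[k] = max over allowed piece i of (p[i] + r[k−i]) − 2 per cut.
r[1] = 2
r[2] = 10
r[3] = 14
r[4] = 18  (first piece 2, then r[2]=10)
r[5] = 22  (first piece 2, then r[3]=14)
r[6] = 26  (first piece 2, then r[4]=18)
r[7] = 30  (first piece 2, then r[5]=22)
One optimal plan: pieces 3 + 2 + 2 (2 cuts) → 34 − 4 = 30.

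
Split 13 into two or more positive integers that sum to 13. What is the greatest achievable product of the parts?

108

Let g[k] be the best product for length k (with at least one cut). For each first piece i, the rest contributes max(k−i, g[k−i]).
Small cases: g[2]=1, g[3]=2, g[4]=4, g[5]=6, g[6]=9, g[7]=12, g[8]=18.
g[9] = 3*max(6,9) = 3*9 = 27
g[10] = 2*max(8,18) = 2*18 = 36
g[11] = 2*max(9,27) = 2*27 = 54
g[12] = 3*max(9,27) = 3*27 = 81
g[13] = 2*max(11,54) = 2*54 = 108
One optimal split: 3 + 3 + 3 + 2 + 2; product 3*3*3*2*2 = 108.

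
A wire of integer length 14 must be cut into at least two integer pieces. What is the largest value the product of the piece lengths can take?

162

Let m[k] be the best product for length k (with at least one cut). For each first piece i, the rest contributes max(k−i, m[k−i]).
m[2] = 1·max(1,0) = 1·1 = 1
m[3] = 1·max(2,1) = 1·2 = 2
m[4] = 2·max(2,1) = 2·2 = 4
m[5] = 2·max(3,2) = 2·3 = 6
m[6] = 3·max(3,2) = 3·3 = 9
m[7] = 2·max(5,6) = 2·6 = 12
m[8] = 2·max(6,9) = 2·9 = 18
m[9] = 3·max(6,9) = 3·9 = 27
m[10] = 2·max(8,18) = 2·18 = 36
m[11] = 2·max(9,27) = 2·27 = 54
m[12] = 3·max(9,27) = 3·27 = 81
m[13] = 2·max(11,54) = 2·54 = 108
m[14] = 2·max(12,81) = 2·81 = 162
One optimal split: 3 + 3 + 3 + 3 + 2; product 3·3·3·3·2 = 162.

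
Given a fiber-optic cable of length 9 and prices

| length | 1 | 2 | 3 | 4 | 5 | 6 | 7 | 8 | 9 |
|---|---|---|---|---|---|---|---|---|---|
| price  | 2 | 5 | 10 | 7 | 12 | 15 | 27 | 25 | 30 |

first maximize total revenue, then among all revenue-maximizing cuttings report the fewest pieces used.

2

Consider every possible first cut. r[k] is the best of p[i]+r[k−i] over all sellable i≤k.
r[1] = 2
r[2] = 5
r[3] = 10
r[4] = 12  (first piece 1, then r[3]=10)
r[5] = 15  (first piece 2, then r[3]=10)
r[6] = 20  (first piece 3, then r[3]=10)
r[7] = 27
r[8] = 29  (first piece 1, then r[7]=27)
r[9] = 32  (first piece 2, then r[7]=27)
Maximum revenue is $32.
Now minimize piece count subject to staying optimal: for each k, pieces[k] = 1 + min over i with p[i]+r[k−i]=r[k] of pieces[k−i].
pieces[6] = 2
pieces[7] = 1
pieces[8] = 2
pieces[9] = 2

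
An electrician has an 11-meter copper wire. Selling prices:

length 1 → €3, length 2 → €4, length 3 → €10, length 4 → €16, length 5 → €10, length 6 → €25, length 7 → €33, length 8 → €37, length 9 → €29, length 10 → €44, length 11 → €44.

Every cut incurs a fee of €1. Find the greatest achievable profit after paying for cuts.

48

Build r[k] bottom-up: r[k] = max over allowed piece i of (p[i] + r[k−i]) − 1 per cut.
r[1] = 3
r[2] = max(3+3-1, 4+0) = 5
r[3] = max(3+5-1, 4+3-1, 10+0) = 10
r[4] = max(3+10-1, 4+5-1, 10+3-1, 16+0) = 16
r[5] = max(3+16-1, 4+10-1, 10+5-1, 16+3-1, 10+0) = 18
r[6] = max(3+18-1, 4+16-1, 10+10-1, 16+5-1, 10+3-1, 25+0) = 25
r[7] = max(3+25-1, 4+18-1, 10+16-1, …, 25+3-1, 33+0) = 33
r[8] = max(3+33-1, 4+25-1, 10+18-1, …, 33+3-1, 37+0) = 37
r[9] = max(3+37-1, 4+33-1, 10+25-1, …, 37+3-1, 29+0) = 39
r[10] = max(3+39-1, 4+37-1, 10+33-1, …, 29+3-1, 44+0) = 44
r[11] = max(3+44-1, 4+39-1, 10+37-1, …, 44+3-1, 44+0) = 48
One optimal plan: pieces 7 + 4 (1 cut) → €49 − €1 = €48.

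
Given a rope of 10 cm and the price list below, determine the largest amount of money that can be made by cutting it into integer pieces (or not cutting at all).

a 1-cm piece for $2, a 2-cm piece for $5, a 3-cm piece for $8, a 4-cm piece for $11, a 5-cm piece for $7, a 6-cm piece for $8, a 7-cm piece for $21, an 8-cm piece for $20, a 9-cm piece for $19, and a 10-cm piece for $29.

29

Let v[k] be the best obtainable value from length k. For each k, try every first piece i and keep the best of price[i] + v[k−i].
v[1] = 2
v[2] = max(2+2, 5+0) = 5
v[3] = max(2+5, 5+2, 8+0) = 8
v[4] = max(2+8, 5+5, 8+2, 11+0) = 11
v[5] = max(2+11, 5+8, 8+5, 11+2, 7+0) = 13
v[6] = max(2+13, 5+11, 8+8, 11+5, 7+2, 8+0) = 16
v[7] = max(2+16, 5+13, 8+11, …, 8+2, 21+0) = 21
v[8] = max(2+21, 5+16, 8+13, …, 21+2, 20+0) = 23
v[9] = max(2+23, 5+21, 8+16, …, 20+2, 19+0) = 26
v[10] = max(2+26, 5+23, 8+21, …, 19+2, 29+0) = 29
One optimal cutting: 7 + 3 → $21 + $8 = $29.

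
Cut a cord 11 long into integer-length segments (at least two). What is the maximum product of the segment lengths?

Let prod[k] be the best product for length k (with at least one cut). For each first piece i, the rest contributes max(k−i, prod[k−i]).
prod[2] = 1*max(1,0) = 1*1 = 1
prod[3] = 1*max(2,1) = 1*2 = 2
prod[4] = 2*max(2,1) = 2*2 = 4
prod[5] = 2*max(3,2) = 2*3 = 6
prod[6] = 3*max(3,2) = 3*3 = 9
prod[7] = 2*max(5,6) = 2*6 = 12
prod[8] = 2*max(6,9) = 2*9 = 18
prod[9] = 3*max(6,9) = 3*9 = 27
prod[10] = 2*max(8,18) = 2*18 = 36
prod[11] = 2*max(9,27) = 2*27 = 54
One optimal split: 3 + 3 + 3 + 2; product 3*3*3*2 = 54.

54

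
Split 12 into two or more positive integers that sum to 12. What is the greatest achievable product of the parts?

Fill f[k] for k=2..12: at each k try every first piece i and multiply by the better of (k−i) uncut or f[k−i].
f[2] = 1*max(1,0) = 1*1 = 1
f[3] = max(1*2, 2*1) = 2
f[4] = max(1*3, 2*2, 3*1) = 4
f[5] = max(1*4, 2*3, 3*2, 4*1) = 6
f[6] = max(1*6, 2*4, 3*3, 4*2, 5*1) = 9
f[7] = max(1*9, 2*6, 3*4, 4*3, 5*2, 6*1) = 12
f[8] = max(1*12, 2*9, 3*6, …, 6*2, 7*1) = 18
f[9] = max(1*18, 2*12, 3*9, …, 7*2, 8*1) = 27
f[10] = max(1*27, 2*18, 3*12, …, 8*2, 9*1) = 36
f[11] = max(1*36, 2*27, 3*18, …, 9*2, 10*1) = 54
f[12] = max(1*54, 2*36, 3*27, …, 10*2, 11*1) = 81
One optimal split: 3 + 3 + 3 + 3; product 3*3*3*3 = 81.

81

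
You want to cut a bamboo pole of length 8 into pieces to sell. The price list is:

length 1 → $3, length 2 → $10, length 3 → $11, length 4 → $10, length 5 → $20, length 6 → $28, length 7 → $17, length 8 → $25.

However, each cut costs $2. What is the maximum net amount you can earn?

36

Consider every possible first cut. r[k] is the best of p[i]+r[k−i] over all sellable i≤k, charging 2 whenever i<k.
r[1] = 3
r[2] = max(3+3-2, 10+0) = 10
r[3] = max(3+10-2, 10+3-2, 11+0) = 11
r[4] = max(3+11-2, 10+10-2, 11+3-2, 10+0) = 18
r[5] = max(3+18-2, 10+11-2, 11+10-2, 10+3-2, 20+0) = 20
r[6] = max(3+20-2, 10+18-2, 11+11-2, 10+10-2, 20+3-2, 28+0) = 28
r[7] = max(3+28-2, 10+20-2, 11+18-2, …, 28+3-2, 17+0) = 29
r[8] = max(3+29-2, 10+28-2, 11+20-2, …, 17+3-2, 25+0) = 36
One optimal plan: pieces 6 + 2 (1 cut) → $38 − $2 = $36.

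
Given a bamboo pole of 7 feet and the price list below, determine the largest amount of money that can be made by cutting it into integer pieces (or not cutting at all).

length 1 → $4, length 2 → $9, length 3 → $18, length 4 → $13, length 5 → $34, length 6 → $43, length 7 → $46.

Build best[k] bottom-up: best[k] = max over allowed piece i of (p[i] + best[k−i]).
best[1] = 4
best[2] = max(4+4, 9+0) = 9
best[3] = max(4+9, 9+4, 18+0) = 18
best[4] = max(4+18, 9+9, 18+4, 13+0) = 22
best[5] = max(4+22, 9+18, 18+9, 13+4, 34+0) = 34
best[6] = max(4+34, 9+22, 18+18, 13+9, 34+4, 43+0) = 43
best[7] = max(4+43, 9+34, 18+22, …, 43+4, 46+0) = 47
One optimal cutting: 6 + 1 → $43 + $4 = $47.

47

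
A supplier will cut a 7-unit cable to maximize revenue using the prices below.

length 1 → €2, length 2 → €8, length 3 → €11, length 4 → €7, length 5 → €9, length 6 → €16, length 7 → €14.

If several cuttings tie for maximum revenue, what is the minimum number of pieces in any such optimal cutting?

3

Let r[k] be the best obtainable value from length k. For each k, try every first piece i and keep the best of price[i] + r[k−i].
r[1] = 2
r[2] = max(2+2, 8+0) = 8
r[3] = max(2+8, 8+2, 11+0) = 11
r[4] = max(2+11, 8+8, 11+2, 7+0) = 16
r[5] = max(2+16, 8+11, 11+8, 7+2, 9+0) = 19
r[6] = max(2+19, 8+16, 11+11, 7+8, 9+2, 16+0) = 24
r[7] = max(2+24, 8+19, 11+16, …, 16+2, 14+0) = 27
Maximum revenue is €27.
Now minimize piece count subject to staying optimal: for each k, pieces[k] = 1 + min over i with p[i]+r[k−i]=r[k] of pieces[k−i].
pieces[4] = 2
pieces[5] = 2
pieces[6] = 3
pieces[7] = 3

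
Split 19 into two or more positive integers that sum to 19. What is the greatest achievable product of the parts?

972

Define prod[k] = max over 1≤i<k of i · max(k−i, prod[k−i]); the inner max lets the remainder stay uncut if that's better.
prod[2] = 1·max(1,0) = 1·1 = 1
prod[3] = 1·max(2,1) = 1·2 = 2
prod[4] = 2·max(2,1) = 2·2 = 4
prod[5] = 2·max(3,2) = 2·3 = 6
prod[6] = 3·max(3,2) = 3·3 = 9
prod[7] = 2·max(5,6) = 2·6 = 12
prod[8] = 2·max(6,9) = 2·9 = 18
prod[9] = 3·max(6,9) = 3·9 = 27
prod[10] = 2·max(8,18) = 2·18 = 36
prod[11] = 2·max(9,27) = 2·27 = 54
prod[12] = 3·max(9,27) = 3·27 = 81
prod[13] = 2·max(11,54) = 2·54 = 108
prod[14] = 2·max(12,81) = 2·81 = 162
prod[15] = 3·max(12,81) = 3·81 = 243
prod[16] = 2·max(14,162) = 2·162 = 324
prod[17] = 2·max(15,243) = 2·243 = 486
prod[18] = 3·max(15,243) = 3·243 = 729
prod[19] = 2·max(17,486) = 2·486 = 972
One optimal split: 3 + 3 + 3 + 3 + 3 + 2 + 2; product 3·3·3·3·3·2·2 = 972.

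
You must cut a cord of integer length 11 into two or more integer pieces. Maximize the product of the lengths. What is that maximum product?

54

Let m[k] be the best product for length k (with at least one cut). For each first piece i, the rest contributes max(k−i, m[k−i]).
Small cases: m[2]=1, m[3]=2, m[4]=4, m[5]=6, m[6]=9.
m[7] = 2*max(5,6) = 2*6 = 12
m[8] = 2*max(6,9) = 2*9 = 18
m[9] = 3*max(6,9) = 3*9 = 27
m[10] = 2*max(8,18) = 2*18 = 36
m[11] = 2*max(9,27) = 2*27 = 54
One optimal split: 3 + 3 + 3 + 2; product 3*3*3*2 = 54.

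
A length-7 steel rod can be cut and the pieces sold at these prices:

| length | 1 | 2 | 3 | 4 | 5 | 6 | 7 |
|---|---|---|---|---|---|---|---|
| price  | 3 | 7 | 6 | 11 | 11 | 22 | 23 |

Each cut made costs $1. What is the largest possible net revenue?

Let net[k] be the best obtainable value from length k. For each k, try every first piece i and keep the best of price[i] + net[k−i] minus the 1 cut fee when i<k.
net[1] = 3
net[2] = max(3+3-1, 7+0) = 7
net[3] = max(3+7-1, 7+3-1, 6+0) = 9
net[4] = max(3+9-1, 7+7-1, 6+3-1, 11+0) = 13
net[5] = max(3+13-1, 7+9-1, 6+7-1, 11+3-1, 11+0) = 15
net[6] = max(3+15-1, 7+13-1, 6+9-1, 11+7-1, 11+3-1, 22+0) = 22
net[7] = max(3+22-1, 7+15-1, 6+13-1, …, 22+3-1, 23+0) = 24
One optimal plan: pieces 6 + 1 (1 cut) → $25 − $1 = $24.

24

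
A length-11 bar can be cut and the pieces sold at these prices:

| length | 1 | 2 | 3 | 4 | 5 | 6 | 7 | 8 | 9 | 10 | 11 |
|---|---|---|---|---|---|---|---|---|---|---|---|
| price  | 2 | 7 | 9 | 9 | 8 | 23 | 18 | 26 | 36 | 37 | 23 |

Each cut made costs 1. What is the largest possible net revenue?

Consider every possible first cut. r[k] is the best of p[i]+r[k−i] over all sellable i≤k, charging 1 whenever i<k.
r[1] = 2
r[2] = max(2+2-1, 7+0) = 7
r[3] = max(2+7-1, 7+2-1, 9+0) = 9
r[4] = max(2+9-1, 7+7-1, 9+2-1, 9+0) = 13
r[5] = max(2+13-1, 7+9-1, 9+7-1, 9+2-1, 8+0) = 15
r[6] = max(2+15-1, 7+13-1, 9+9-1, 9+7-1, 8+2-1, 23+0) = 23
r[7] = max(2+23-1, 7+15-1, 9+13-1, …, 23+2-1, 18+0) = 24
r[8] = max(2+24-1, 7+23-1, 9+15-1, …, 18+2-1, 26+0) = 29
r[9] = max(2+29-1, 7+24-1, 9+23-1, …, 26+2-1, 36+0) = 36
r[10] = max(2+36-1, 7+29-1, 9+24-1, …, 36+2-1, 37+0) = 37
r[11] = max(2+37-1, 7+36-1, 9+29-1, …, 37+2-1, 23+0) = 42
One optimal plan: pieces 9 + 2 (1 cut) → 43 − 1 = 42.

42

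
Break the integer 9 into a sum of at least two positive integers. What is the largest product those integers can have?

Fill f[k] for k=2..9: at each k try every first piece i and multiply by the better of (k−i) uncut or f[k−i].
Small cases: f[2]=1, f[3]=2, f[4]=4.
f[5] = 2×max(3,2) = 2×3 = 6
f[6] = 3×max(3,2) = 3×3 = 9
f[7] = 2×max(5,6) = 2×6 = 12
f[8] = 2×max(6,9) = 2×9 = 18
f[9] = 3×max(6,9) = 3×9 = 27
One optimal split: 3 + 3 + 3; product 3×3×3 = 27.

27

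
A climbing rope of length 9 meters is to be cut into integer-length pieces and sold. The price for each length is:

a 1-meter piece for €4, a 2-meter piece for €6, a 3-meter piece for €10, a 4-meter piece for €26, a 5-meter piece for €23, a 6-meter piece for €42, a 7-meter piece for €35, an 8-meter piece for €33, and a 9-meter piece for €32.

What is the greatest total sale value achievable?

56

Consider every possible first cut. r[k] is the best of p[i]+r[k−i] over all sellable i≤k.
r[1] = 4
r[2] = max(4+4, 6+0) = 8
r[3] = max(4+8, 6+4, 10+0) = 12
r[4] = max(4+12, 6+8, 10+4, 26+0) = 26
r[5] = max(4+26, 6+12, 10+8, 26+4, 23+0) = 30
r[6] = max(4+30, 6+26, 10+12, 26+8, 23+4, 42+0) = 42
r[7] = max(4+42, 6+30, 10+26, …, 42+4, 35+0) = 46
r[8] = max(4+46, 6+42, 10+30, …, 35+4, 33+0) = 52
r[9] = max(4+52, 6+46, 10+42, …, 33+4, 32+0) = 56
One optimal cutting: 4 + 4 + 1 → €26 + €26 + €4 = €56.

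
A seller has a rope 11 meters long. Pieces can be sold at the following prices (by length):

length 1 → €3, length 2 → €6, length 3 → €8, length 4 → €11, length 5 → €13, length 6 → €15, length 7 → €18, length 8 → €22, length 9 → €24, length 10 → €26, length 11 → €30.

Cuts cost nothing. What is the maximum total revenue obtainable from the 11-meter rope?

33

Let R[k] be the best obtainable value from length k. For each k, try every first piece i and keep the best of price[i] + R[k−i].
R[1] = 3
R[2] = 6  (first piece 1, then R[1]=3)
R[3] = 9  (first piece 1, then R[2]=6)
R[4] = 12  (first piece 1, then R[3]=9)
R[5] = 15  (first piece 1, then R[4]=12)
R[6] = 18  (first piece 1, then R[5]=15)
R[7] = 21  (first piece 1, then R[6]=18)
R[8] = 24  (first piece 1, then R[7]=21)
R[9] = 27  (first piece 1, then R[8]=24)
R[10] = 30  (first piece 1, then R[9]=27)
R[11] = 33  (first piece 1, then R[10]=30)
One optimal cutting: 1 + 1 + 1 + 1 + 1 + 1 + 1 + 1 + 1 + 1 + 1 → €3 + €3 + €3 + €3 + €3 + €3 + €3 + €3 + €3 + €3 + €3 = €33.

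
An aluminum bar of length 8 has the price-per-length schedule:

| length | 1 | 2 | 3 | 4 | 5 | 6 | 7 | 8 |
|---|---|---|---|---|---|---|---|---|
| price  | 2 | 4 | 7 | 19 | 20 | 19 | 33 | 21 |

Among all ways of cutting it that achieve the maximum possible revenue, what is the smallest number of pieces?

2

Build r[k] bottom-up: r[k] = max over allowed piece i of (p[i] + r[k−i]).
r[1] = 2
r[2] = 4  (first piece 1, then r[1]=2)
r[3] = 7
r[4] = 19
r[5] = 21  (first piece 1, then r[4]=19)
r[6] = 23  (first piece 1, then r[5]=21)
r[7] = 33
r[8] = 38  (first piece 4, then r[4]=19)
Maximum revenue is $38.
Now minimize piece count subject to staying optimal: for each k, pieces[k] = 1 + min over i with p[i]+r[k−i]=r[k] of pieces[k−i].
pieces[5] = 2
pieces[6] = 2
pieces[7] = 1
pieces[8] = 2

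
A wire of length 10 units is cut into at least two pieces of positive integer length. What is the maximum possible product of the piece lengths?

36

Fill f[k] for k=2..10: at each k try every first piece i and multiply by the better of (k−i) uncut or f[k−i].
f[2] = 1×max(1,0) = 1×1 = 1
f[3] = 1×max(2,1) = 1×2 = 2
f[4] = 2×max(2,1) = 2×2 = 4
f[5] = 2×max(3,2) = 2×3 = 6
f[6] = 3×max(3,2) = 3×3 = 9
f[7] = 2×max(5,6) = 2×6 = 12
f[8] = 2×max(6,9) = 2×9 = 18
f[9] = 3×max(6,9) = 3×9 = 27
f[10] = 2×max(8,18) = 2×18 = 36
One optimal split: 3 + 3 + 2 + 2; product 3×3×2×2 = 36.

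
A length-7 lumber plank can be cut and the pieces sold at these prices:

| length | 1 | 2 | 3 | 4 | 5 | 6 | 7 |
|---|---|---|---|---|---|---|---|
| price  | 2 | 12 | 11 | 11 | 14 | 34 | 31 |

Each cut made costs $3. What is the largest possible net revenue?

Build net[k] bottom-up: net[k] = max over allowed piece i of (p[i] + net[k−i]) − 3 per cut.
net[1] = 2
net[2] = max(2+2-3, 12+0) = 12
net[3] = max(2+12-3, 12+2-3, 11+0) = 11
net[4] = max(2+11-3, 12+12-3, 11+2-3, 11+0) = 21
net[5] = max(2+21-3, 12+11-3, 11+12-3, 11+2-3, 14+0) = 20
net[6] = max(2+20-3, 12+21-3, 11+11-3, 11+12-3, 14+2-3, 34+0) = 34
net[7] = max(2+34-3, 12+20-3, 11+21-3, …, 34+2-3, 31+0) = 33
One optimal plan: pieces 6 + 1 (1 cut) → $36 − $3 = $33.

33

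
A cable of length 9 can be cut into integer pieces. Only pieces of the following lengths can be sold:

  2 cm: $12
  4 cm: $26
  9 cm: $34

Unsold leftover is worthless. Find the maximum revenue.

52

Build best[k] bottom-up: best[k] = max over allowed piece i of (p[i] + best[k−i]).
best[1] = 0
best[2] = 12
best[3] = 12
best[4] = 26
best[5] = 26
best[6] = 38  (first piece 2, then best[4]=26)
best[7] = 38
best[8] = 52  (first piece 4, then best[4]=26)
best[9] = 52
One optimal cutting: pieces 4 + 4 with 1 cm of scrap → $52.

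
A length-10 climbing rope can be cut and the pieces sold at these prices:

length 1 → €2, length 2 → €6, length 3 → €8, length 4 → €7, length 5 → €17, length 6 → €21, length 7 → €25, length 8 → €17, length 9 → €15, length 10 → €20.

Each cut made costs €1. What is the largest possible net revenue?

Build net[k] bottom-up: net[k] = max over allowed piece i of (p[i] + net[k−i]) − 1 per cut.
net[1] = 2
net[2] = 6
net[3] = 8
net[4] = 11  (first piece 2, then net[2]=6)
net[5] = 17
net[6] = 21
net[7] = 25
net[8] = 26  (first piece 1, then net[7]=25)
net[9] = 30  (first piece 2, then net[7]=25)
net[10] = 33  (first piece 5, then net[5]=17)
One optimal plan: pieces 5 + 5 (1 cut) → €34 − €1 = €33.

33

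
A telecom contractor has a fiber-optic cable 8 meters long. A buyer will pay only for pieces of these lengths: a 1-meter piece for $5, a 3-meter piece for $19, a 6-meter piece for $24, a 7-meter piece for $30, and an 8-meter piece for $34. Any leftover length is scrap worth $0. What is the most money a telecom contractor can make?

Build f[k] bottom-up: f[k] = max over allowed piece i of (p[i] + f[k−i]).
f[1] = 5
f[2] = 10  (first piece 1, then f[1]=5)
f[3] = max(5+10, 19+0) = 19
f[4] = max(5+19, 19+5) = 24
f[5] = max(5+24, 19+10) = 29
f[6] = max(5+29, 19+19, 24+0) = 38
f[7] = max(5+38, 19+24, 24+5, 30+0) = 43
f[8] = max(5+43, 19+29, 24+10, 30+5, 34+0) = 48
One optimal cutting: 3 + 3 + 1 + 1 → $48.

48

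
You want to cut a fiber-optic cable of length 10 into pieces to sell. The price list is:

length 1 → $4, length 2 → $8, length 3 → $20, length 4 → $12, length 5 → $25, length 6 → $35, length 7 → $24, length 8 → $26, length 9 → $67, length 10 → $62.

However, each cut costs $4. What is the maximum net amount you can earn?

67

Build v[k] bottom-up: v[k] = max over allowed piece i of (p[i] + v[k−i]) − 4 per cut.
v[1] = 4
v[2] = 8
v[3] = 20
v[4] = 20  (first piece 1, then v[3]=20)
v[5] = 25
v[6] = 36  (first piece 3, then v[3]=20)
v[7] = 36  (first piece 1, then v[6]=36)
v[8] = 41  (first piece 3, then v[5]=25)
v[9] = 67
v[10] = 67  (first piece 1, then v[9]=67)
One optimal plan: pieces 9 + 1 (1 cut) → $71 − $4 = $67.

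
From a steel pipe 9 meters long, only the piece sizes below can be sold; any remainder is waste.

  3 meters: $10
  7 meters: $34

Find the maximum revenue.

Build r[k] bottom-up: r[k] = max over allowed piece i of (p[i] + r[k−i]).
r[1] = 0
r[2] = 0
r[3] = 10
r[4] = 10
r[5] = 10
r[6] = 20  (first piece 3, then r[3]=10)
r[7] = max(10+10, 34+0) = 34
r[8] = max(10+10, 34+0) = 34
r[9] = max(10+20, 34+0) = 34
One optimal cutting: pieces 7 with 2 meters of scrap → $34.

34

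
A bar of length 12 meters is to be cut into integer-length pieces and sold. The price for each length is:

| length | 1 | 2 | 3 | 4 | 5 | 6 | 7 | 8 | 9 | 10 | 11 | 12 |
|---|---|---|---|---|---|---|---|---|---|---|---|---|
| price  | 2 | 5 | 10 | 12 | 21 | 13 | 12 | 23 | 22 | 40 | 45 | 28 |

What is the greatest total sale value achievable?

Consider every possible first cut. v[k] is the best of p[i]+v[k−i] over all sellable i≤k.
v[1] = 2
v[2] = 5
v[3] = 10
v[4] = 12  (first piece 1, then v[3]=10)
v[5] = 21
v[6] = 23  (first piece 1, then v[5]=21)
v[7] = 26  (first piece 2, then v[5]=21)
v[8] = 31  (first piece 3, then v[5]=21)
v[9] = 33  (first piece 1, then v[8]=31)
v[10] = 42  (first piece 5, then v[5]=21)
v[11] = 45
v[12] = 47  (first piece 1, then v[11]=45)
One optimal cutting: 11 + 1 → €45 + €2 = €47.

47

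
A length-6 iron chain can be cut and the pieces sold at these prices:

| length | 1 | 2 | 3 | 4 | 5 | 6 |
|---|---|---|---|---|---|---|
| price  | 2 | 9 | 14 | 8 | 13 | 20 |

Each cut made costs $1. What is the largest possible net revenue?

27

Let v[k] be the best obtainable value from length k. For each k, try every first piece i and keep the best of price[i] + v[k−i] minus the 1 cut fee when i<k.
v[1] = 2
v[2] = max(2+2-1, 9+0) = 9
v[3] = max(2+9-1, 9+2-1, 14+0) = 14
v[4] = max(2+14-1, 9+9-1, 14+2-1, 8+0) = 17
v[5] = max(2+17-1, 9+14-1, 14+9-1, 8+2-1, 13+0) = 22
v[6] = max(2+22-1, 9+17-1, 14+14-1, 8+9-1, 13+2-1, 20+0) = 27
One optimal plan: pieces 3 + 3 (1 cut) → $28 − $1 = $27.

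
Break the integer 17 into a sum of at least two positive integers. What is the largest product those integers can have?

Fill prod[k] for k=2..17: at each k try every first piece i and multiply by the better of (k−i) uncut or prod[k−i].
Small cases: prod[2]=1, prod[3]=2, prod[4]=4, prod[5]=6, prod[6]=9, prod[7]=12, prod[8]=18, prod[9]=27, prod[10]=36, prod[11]=54.
prod[12] = max(1·54, 2·36, 3·27, …, 10·2, 11·1) = 81
prod[13] = max(1·81, 2·54, 3·36, …, 11·2, 12·1) = 108
prod[14] = max(1·108, 2·81, 3·54, …, 12·2, 13·1) = 162
prod[15] = max(1·162, 2·108, 3·81, …, 13·2, 14·1) = 243
prod[16] = max(1·243, 2·162, 3·108, …, 14·2, 15·1) = 324
prod[17] = max(1·324, 2·243, 3·162, …, 15·2, 16·1) = 486
One optimal split: 3 + 3 + 3 + 3 + 3 + 2; product 3·3·3·3·3·2 = 486.

486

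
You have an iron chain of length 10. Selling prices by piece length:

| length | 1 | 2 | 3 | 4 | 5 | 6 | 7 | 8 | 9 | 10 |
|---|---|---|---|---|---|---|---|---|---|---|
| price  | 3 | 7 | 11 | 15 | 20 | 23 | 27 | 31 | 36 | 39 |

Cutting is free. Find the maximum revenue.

40

Let r[k] be the best obtainable value from length k. For each k, try every first piece i and keep the best of price[i] + r[k−i].
r[1] = 3
r[2] = 7
r[3] = 11
r[4] = 15
r[5] = 20
r[6] = 23  (first piece 1, then r[5]=20)
r[7] = 27  (first piece 2, then r[5]=20)
r[8] = 31  (first piece 3, then r[5]=20)
r[9] = 36
r[10] = 40  (first piece 5, then r[5]=20)
One optimal cutting: 5 + 5 → $20 + $20 = $40.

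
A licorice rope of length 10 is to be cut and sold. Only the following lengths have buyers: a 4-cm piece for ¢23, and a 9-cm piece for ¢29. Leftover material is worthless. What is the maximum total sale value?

46

Let f[k] be the best obtainable value from length k. For each k, try every first piece i and keep the best of price[i] + f[k−i].
f[1] = 0
f[2] = 0
f[3] = 0
f[4] = 23
f[5] = 23
f[6] = 23
f[7] = 23
f[8] = 46  (first piece 4, then f[4]=23)
f[9] = max(23+23, 29+0) = 46
f[10] = max(23+23, 29+0) = 46
One optimal cutting: pieces 4 + 4 with 2 cm of scrap → ¢46.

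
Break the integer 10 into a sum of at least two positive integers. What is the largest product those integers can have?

36

Let P[k] be the best product for length k (with at least one cut). For each first piece i, the rest contributes max(k−i, P[k−i]).
P[2] = 1*max(1,0) = 1*1 = 1
P[3] = 1*max(2,1) = 1*2 = 2
P[4] = 2*max(2,1) = 2*2 = 4
P[5] = 2*max(3,2) = 2*3 = 6
P[6] = 3*max(3,2) = 3*3 = 9
P[7] = 2*max(5,6) = 2*6 = 12
P[8] = 2*max(6,9) = 2*9 = 18
P[9] = 3*max(6,9) = 3*9 = 27
P[10] = 2*max(8,18) = 2*18 = 36
One optimal split: 3 + 3 + 2 + 2; product 3*3*2*2 = 36.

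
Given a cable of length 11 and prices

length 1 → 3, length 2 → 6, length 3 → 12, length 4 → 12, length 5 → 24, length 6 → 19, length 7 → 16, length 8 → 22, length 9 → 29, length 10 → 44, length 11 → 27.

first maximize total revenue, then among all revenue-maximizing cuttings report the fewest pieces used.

Build r[k] bottom-up: r[k] = max over allowed piece i of (p[i] + r[k−i]).
r[1] = 3
r[2] = 6  (first piece 1, then r[1]=3)
r[3] = 12
r[4] = 15  (first piece 1, then r[3]=12)
r[5] = 24
r[6] = 27  (first piece 1, then r[5]=24)
r[7] = 30  (first piece 1, then r[6]=27)
r[8] = 36  (first piece 3, then r[5]=24)
r[9] = 39  (first piece 1, then r[8]=36)
r[10] = 48  (first piece 5, then r[5]=24)
r[11] = 51  (first piece 1, then r[10]=48)
Maximum revenue is 51.
Now minimize piece count subject to staying optimal: for each k, pieces[k] = 1 + min over i with p[i]+r[k−i]=r[k] of pieces[k−i].
pieces[8] = 2
pieces[9] = 3
pieces[10] = 2
pieces[11] = 3

3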